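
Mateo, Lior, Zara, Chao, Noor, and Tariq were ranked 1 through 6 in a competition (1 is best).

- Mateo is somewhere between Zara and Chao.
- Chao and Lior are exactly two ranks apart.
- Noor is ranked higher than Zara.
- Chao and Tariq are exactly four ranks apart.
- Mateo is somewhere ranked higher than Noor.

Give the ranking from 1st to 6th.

Chao, Mateo, Lior, Noor, Tariq, Zara

From clue 1: Mateo is in {2,3,4,5}.
From clues 1–4: Lior is in {3,4}.
From clues 1–5: Chao → rank 1, Mateo → rank 2, Lior → rank 3, Noor → rank 4, Tariq → rank 5, Zara → rank 6.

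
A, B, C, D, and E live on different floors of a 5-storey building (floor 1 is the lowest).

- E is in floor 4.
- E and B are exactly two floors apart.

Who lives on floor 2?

B

With clue 1, E is ruled out for floor 2.
With clues 1–2, A, C, and D are ruled out for floor 2.
So floor 2 is B.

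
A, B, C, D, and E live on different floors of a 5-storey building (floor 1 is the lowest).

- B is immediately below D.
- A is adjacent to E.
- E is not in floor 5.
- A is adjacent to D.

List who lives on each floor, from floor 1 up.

B, D, A, E, C

From clue 1: B is in {1,2,3,4}.
From clues 1–2: C is in {1,3,5}.
From clues 1–4: B → floor 1, D → floor 2, A → floor 3, E → floor 4, C → floor 5.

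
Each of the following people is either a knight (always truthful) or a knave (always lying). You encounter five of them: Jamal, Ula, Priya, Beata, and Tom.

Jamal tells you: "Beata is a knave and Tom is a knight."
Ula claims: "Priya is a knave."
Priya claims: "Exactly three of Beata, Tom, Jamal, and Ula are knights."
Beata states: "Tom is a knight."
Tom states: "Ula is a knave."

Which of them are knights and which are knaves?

Consider Jamal. Suppose Jamal is a knight.
Then no assignment of the remaining roles makes every statement match its speaker's type — contradiction.
So Jamal is a knave.
Consider Ula. Suppose Ula is a knave.
Then no assignment of the remaining roles makes every statement match its speaker's type — contradiction.
So Ula is a knight.
With that fixed, Tom's statement is false, so Tom is a knave.
With that fixed, Priya's statement is false, so Priya is a knave.
With that fixed, Beata's statement is false, so Beata is a knave.

Jamal: knave, Ula: knight, Priya: knave, Beata: knave, Tom: knave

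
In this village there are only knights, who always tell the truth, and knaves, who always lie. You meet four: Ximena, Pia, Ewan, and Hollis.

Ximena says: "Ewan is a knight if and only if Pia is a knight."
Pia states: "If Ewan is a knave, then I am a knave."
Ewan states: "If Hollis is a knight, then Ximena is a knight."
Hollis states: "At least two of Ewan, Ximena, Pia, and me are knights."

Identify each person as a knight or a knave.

Ximena: knight, Pia: knight, Ewan: knight, Hollis: knight

Consider Ximena. Suppose Ximena is a knave.
Then no assignment of the remaining roles makes every statement match its speaker's type — contradiction.
So Ximena is a knight.
With that fixed, Ewan's statement is true, so Ewan is a knight.
With that fixed, Hollis's statement is true, so Hollis is a knight.
With that fixed, Pia's statement is true, so Pia is a knight.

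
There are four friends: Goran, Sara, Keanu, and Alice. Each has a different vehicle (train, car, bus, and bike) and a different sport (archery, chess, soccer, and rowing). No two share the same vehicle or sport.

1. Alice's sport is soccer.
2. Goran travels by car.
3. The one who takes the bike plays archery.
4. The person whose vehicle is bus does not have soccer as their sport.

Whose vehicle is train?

Alice

With clues 1–2, Goran is impossible for the one with vehicle train.
With clues 1–4, Keanu and Sara are impossible for the one with vehicle train.
That leaves Alice.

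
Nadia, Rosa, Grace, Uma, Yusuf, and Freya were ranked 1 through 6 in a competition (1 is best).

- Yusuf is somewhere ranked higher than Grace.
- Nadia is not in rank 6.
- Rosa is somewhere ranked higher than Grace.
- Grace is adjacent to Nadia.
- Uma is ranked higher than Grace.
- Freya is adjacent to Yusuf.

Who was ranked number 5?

Nadia

With clues 1–4, Rosa and Yusuf are ruled out for rank 5.
With clues 1–5, Freya and Uma are ruled out for rank 5.
With clues 1–6, Grace is ruled out for rank 5.
So rank 5 is Nadia.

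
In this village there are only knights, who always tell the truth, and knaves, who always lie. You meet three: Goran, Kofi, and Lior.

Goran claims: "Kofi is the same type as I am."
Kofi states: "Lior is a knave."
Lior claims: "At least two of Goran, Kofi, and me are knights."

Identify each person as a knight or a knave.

Goran: knave, Kofi: knight, Lior: knave

Consider Goran. Suppose Goran is a knight.
Then no assignment of the remaining roles makes every statement match its speaker's type — contradiction.
So Goran is a knave.
Consider Kofi. Suppose Kofi is a knave.
Then Goran's statement comes out true, contradicting Goran being a knave.
So Kofi is a knight.
Consider Lior. Suppose Lior is a knight.
Then Kofi's statement comes out false, contradicting Kofi being a knight.
So Lior is a knave.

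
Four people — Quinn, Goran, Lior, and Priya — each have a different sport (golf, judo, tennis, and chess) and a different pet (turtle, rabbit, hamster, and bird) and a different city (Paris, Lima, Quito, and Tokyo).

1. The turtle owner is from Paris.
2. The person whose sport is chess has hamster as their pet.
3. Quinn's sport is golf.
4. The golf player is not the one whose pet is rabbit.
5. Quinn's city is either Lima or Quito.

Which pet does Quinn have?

With clues 1–3, hamster is impossible for Quinn's pet.
With clues 1–4, rabbit is impossible for Quinn's pet.
With clues 1–5, turtle is impossible for Quinn's pet.
That leaves bird.

bird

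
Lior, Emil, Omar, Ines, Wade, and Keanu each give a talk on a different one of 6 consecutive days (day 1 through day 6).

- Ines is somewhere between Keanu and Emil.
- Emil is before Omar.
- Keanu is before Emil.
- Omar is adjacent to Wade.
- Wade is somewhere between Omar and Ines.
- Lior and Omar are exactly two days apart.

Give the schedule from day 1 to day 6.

Keanu, Ines, Emil, Lior, Wade, Omar

From clue 1: Ines is in {2,3,4,5}.
From clues 1–3: Emil is in {3,4,5}.
From clues 1–4: Emil is in {3,4}.
From clues 1–6: Keanu → day 1, Ines → day 2, Emil → day 3, Lior → day 4, Wade → day 5, Omar → day 6.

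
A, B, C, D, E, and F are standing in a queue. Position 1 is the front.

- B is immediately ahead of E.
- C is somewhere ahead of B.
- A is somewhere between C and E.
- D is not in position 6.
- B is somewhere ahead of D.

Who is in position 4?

E

With clues 1–3, C is ruled out for position 4.
With clues 1–5, A, B, D, and F are ruled out for position 4.
So position 4 is E.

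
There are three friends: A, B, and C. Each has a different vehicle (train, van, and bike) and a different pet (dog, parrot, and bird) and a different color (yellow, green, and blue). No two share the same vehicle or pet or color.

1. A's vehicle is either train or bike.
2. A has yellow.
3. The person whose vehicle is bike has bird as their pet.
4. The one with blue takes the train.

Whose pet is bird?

With clues 1–4, B and C are impossible for the one with pet bird.
That leaves A.

A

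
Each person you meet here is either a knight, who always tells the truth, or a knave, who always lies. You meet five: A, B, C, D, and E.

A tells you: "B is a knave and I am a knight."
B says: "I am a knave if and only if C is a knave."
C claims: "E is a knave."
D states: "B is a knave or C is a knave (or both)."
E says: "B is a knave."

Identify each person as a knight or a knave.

Consider A. Suppose A is a knight.
Then no assignment of the remaining roles makes every statement match its speaker's type — contradiction.
So A is a knave.
Consider B. Suppose B is a knave.
Then no assignment of the remaining roles makes every statement match its speaker's type — contradiction.
So B is a knight.
With that fixed, E's statement is false, so E is a knave.
With that fixed, C's statement is true, so C is a knight.
With that fixed, D's statement is false, so D is a knave.

A: knave, B: knight, C: knight, D: knave, E: knave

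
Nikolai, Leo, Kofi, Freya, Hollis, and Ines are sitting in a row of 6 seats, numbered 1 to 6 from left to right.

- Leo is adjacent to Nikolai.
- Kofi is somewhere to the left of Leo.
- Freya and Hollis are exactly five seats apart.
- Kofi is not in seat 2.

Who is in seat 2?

With clues 1–3, Freya, Hollis, Leo, and Nikolai are ruled out for seat 2.
With clues 1–4, Kofi is ruled out for seat 2.
So seat 2 is Ines.

Ines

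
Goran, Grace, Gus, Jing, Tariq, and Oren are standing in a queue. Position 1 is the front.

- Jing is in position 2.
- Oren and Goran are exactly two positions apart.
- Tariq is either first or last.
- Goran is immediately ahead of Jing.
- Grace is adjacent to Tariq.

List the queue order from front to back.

Goran, Jing, Oren, Gus, Grace, Tariq

From clue 1: Jing → position 2.
From clues 1–2: Goran is in {1,3,4,5,6}.
From clues 1–3: Tariq is in {1,6}.
From clues 1–4: Goran → position 1, Oren → position 3, Tariq → position 6.
From clues 1–5: Gus → position 4, Grace → position 5.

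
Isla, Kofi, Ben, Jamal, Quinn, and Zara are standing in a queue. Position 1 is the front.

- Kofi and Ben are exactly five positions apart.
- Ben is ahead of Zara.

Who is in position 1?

With clue 1, Isla, Jamal, Quinn, and Zara are ruled out for position 1.
With clues 1–2, Kofi is ruled out for position 1.
So position 1 is Ben.

Ben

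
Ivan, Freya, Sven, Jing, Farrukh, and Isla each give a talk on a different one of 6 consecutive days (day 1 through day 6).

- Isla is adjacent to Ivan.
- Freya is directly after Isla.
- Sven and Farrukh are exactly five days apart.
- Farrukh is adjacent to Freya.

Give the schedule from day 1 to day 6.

Sven, Jing, Ivan, Isla, Freya, Farrukh

From clues 1–2: Ivan is in {1,2,3,4}.
From clues 1–3: Ivan is in {2,3}.
From clues 1–4: Sven → day 1, Jing → day 2, Ivan → day 3, Isla → day 4, Freya → day 5, Farrukh → day 6.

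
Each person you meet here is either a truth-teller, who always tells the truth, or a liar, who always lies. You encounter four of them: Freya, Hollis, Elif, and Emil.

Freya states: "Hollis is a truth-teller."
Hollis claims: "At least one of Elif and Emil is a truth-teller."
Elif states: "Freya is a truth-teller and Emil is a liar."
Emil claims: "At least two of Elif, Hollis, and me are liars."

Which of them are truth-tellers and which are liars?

Freya: truth-teller, Hollis: truth-teller, Elif: truth-teller, Emil: liar

Consider Freya. Suppose Freya is a liar.
Then no assignment of the remaining roles makes every statement match its speaker's type — contradiction.
So Freya is a truth-teller.
Consider Hollis. Suppose Hollis is a liar.
Then Freya's statement comes out false, contradicting Freya being a truth-teller.
So Hollis is a truth-teller.
Consider Elif. Suppose Elif is a liar.
Then whichever role Emil has, Emil's statement has the wrong truth value — contradiction.
So Elif is a truth-teller.
With that fixed, Emil's statement is false, so Emil is a liar.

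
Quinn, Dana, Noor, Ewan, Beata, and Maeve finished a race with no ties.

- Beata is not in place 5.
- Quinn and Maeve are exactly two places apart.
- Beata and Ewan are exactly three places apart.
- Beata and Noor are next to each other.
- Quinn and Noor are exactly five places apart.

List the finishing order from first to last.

From clue 1: Beata is in {1,2,3,4,6}.
From clues 1–3: Ewan is in {1,3,4,5,6}.
From clues 1–4: Dana is in {1,3,6}.
From clues 1–5: Noor → place 1, Beata → place 2, Dana → place 3, Maeve → place 4, Ewan → place 5, Quinn → place 6.

Noor, Beata, Dana, Maeve, Ewan, Quinn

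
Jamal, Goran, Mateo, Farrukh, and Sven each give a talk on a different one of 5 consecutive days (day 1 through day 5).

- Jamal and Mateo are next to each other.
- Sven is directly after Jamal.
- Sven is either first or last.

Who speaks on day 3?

With clues 1–2, Farrukh and Goran are ruled out for day 3.
With clues 1–3, Jamal and Sven are ruled out for day 3.
So day 3 is Mateo.

Mateo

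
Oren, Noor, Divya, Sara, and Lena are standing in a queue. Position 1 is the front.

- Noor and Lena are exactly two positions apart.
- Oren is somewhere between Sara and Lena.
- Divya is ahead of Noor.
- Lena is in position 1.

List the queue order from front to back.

Lena, Divya, Noor, Oren, Sara

From clues 1–2: Oren is in {2,3,4}.
From clues 1–4: Lena → position 1, Divya → position 2, Noor → position 3, Oren → position 4, Sara → position 5.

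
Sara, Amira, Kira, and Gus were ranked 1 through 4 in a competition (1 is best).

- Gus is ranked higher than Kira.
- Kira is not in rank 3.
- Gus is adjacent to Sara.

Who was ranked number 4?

Kira

With clue 1, Gus is ruled out for rank 4.
With clues 1–3, Amira and Sara are ruled out for rank 4.
So rank 4 is Kira.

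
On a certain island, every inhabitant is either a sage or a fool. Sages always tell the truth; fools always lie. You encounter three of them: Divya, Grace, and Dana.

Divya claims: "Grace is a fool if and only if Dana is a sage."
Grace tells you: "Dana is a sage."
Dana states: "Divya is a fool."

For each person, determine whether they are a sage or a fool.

Consider Divya. Suppose Divya is a sage.
Then no assignment of the remaining roles makes every statement match its speaker's type — contradiction.
So Divya is a fool.
With that fixed, Dana's statement is true, so Dana is a sage.
With that fixed, Grace's statement is true, so Grace is a sage.

Divya: fool, Grace: sage, Dana: sage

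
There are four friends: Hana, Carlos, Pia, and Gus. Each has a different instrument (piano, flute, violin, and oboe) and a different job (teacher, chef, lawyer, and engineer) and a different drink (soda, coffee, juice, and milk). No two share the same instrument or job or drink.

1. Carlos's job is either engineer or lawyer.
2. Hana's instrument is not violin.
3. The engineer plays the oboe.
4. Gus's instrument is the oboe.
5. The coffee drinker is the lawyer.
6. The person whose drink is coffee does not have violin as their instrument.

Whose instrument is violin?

With clues 1–2, Hana is impossible for the one with instrument violin.
With clues 1–4, Gus is impossible for the one with instrument violin.
With clues 1–6, Carlos is impossible for the one with instrument violin.
That leaves Pia.

Pia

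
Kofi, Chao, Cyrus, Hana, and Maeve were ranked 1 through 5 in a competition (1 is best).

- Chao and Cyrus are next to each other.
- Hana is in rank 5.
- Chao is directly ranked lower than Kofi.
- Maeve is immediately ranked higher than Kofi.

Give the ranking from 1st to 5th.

From clues 1–2: Hana → rank 5.
From clues 1–3: Kofi is in {1,2}.
From clues 1–4: Maeve → rank 1, Kofi → rank 2, Chao → rank 3, Cyrus → rank 4.

Maeve, Kofi, Chao, Cyrus, Hana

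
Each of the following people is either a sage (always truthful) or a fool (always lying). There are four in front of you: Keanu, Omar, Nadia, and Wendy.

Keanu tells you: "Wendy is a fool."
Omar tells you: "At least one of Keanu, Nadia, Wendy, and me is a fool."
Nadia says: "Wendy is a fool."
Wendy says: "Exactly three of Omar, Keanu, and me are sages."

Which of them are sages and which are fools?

Keanu: sage, Omar: sage, Nadia: sage, Wendy: fool

Consider Keanu. Suppose Keanu is a fool.
Then no assignment of the remaining roles makes every statement match its speaker's type — contradiction.
So Keanu is a sage.
Consider Omar. Suppose Omar is a fool.
Then Omar's own statement would have to be false, but it can't be — contradiction.
So Omar is a sage.
Consider Nadia. Suppose Nadia is a fool.
Then no assignment of the remaining roles makes every statement match its speaker's type — contradiction.
So Nadia is a sage.
Consider Wendy. Suppose Wendy is a sage.
Then Keanu's statement comes out false, contradicting Keanu being a sage.
So Wendy is a fool.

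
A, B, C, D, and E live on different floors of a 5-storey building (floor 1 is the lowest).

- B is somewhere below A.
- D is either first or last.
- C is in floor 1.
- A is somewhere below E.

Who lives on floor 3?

A

With clues 1–2, D is ruled out for floor 3.
With clues 1–3, C is ruled out for floor 3.
With clues 1–4, B and E are ruled out for floor 3.
So floor 3 is A.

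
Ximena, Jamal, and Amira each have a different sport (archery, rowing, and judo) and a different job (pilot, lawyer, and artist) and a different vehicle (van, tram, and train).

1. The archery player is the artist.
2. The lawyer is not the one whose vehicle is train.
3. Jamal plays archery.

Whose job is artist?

Jamal

With clues 1–3, Amira and Ximena are impossible for the one with job artist.
That leaves Jamal.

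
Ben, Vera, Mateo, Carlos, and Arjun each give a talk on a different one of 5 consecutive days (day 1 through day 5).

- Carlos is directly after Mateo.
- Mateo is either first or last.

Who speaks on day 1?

With clue 1, Carlos is ruled out for day 1.
With clues 1–2, Arjun, Ben, and Vera are ruled out for day 1.
So day 1 is Mateo.

Mateo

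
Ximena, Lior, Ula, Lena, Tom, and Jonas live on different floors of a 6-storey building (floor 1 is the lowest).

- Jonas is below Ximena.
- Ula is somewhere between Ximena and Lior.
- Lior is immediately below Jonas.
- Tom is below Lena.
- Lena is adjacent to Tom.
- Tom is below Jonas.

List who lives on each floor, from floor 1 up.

Tom, Lena, Lior, Jonas, Ula, Ximena

From clue 1: Ximena is in {2,3,4,5,6}.
From clues 1–2: Ula is in {2,3,4,5}.
From clues 1–3: Ximena is in {4,5,6}.
From clues 1–5: Ximena is in {4,6}.
From clues 1–6: Tom → floor 1, Lena → floor 2, Lior → floor 3, Jonas → floor 4, Ula → floor 5, Ximena → floor 6.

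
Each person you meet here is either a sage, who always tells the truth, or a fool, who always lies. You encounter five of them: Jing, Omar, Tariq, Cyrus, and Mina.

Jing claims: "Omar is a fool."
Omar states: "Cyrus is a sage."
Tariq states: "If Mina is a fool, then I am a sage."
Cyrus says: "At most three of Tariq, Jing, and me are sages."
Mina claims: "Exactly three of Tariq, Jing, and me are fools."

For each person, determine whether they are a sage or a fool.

Regardless of anyone's role, Cyrus's statement is true, so Cyrus is a sage.
With that fixed, Omar's statement is true, so Omar is a sage.
With that fixed, Jing's statement is false, so Jing is a fool.
Consider Tariq. Suppose Tariq is a fool.
Then whichever role Mina has, Mina's statement has the wrong truth value — contradiction.
So Tariq is a sage.
With that fixed, Mina's statement is false, so Mina is a fool.

Jing: fool, Omar: sage, Tariq: sage, Cyrus: sage, Mina: fool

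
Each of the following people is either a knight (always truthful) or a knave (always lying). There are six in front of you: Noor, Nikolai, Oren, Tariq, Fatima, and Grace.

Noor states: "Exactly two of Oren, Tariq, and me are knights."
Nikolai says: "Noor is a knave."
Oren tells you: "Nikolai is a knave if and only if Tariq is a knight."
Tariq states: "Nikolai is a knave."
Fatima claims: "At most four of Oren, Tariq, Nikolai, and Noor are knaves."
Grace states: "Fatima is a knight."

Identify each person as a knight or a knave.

Noor: knave, Nikolai: knight, Oren: knight, Tariq: knave, Fatima: knight, Grace: knight

Regardless of anyone's role, Fatima's statement is true, so Fatima is a knight.
With that fixed, Grace's statement is true, so Grace is a knight.
Consider Noor. Suppose Noor is a knight.
Then no assignment of the remaining roles makes every statement match its speaker's type — contradiction.
So Noor is a knave.
With that fixed, Nikolai's statement is true, so Nikolai is a knight.
With that fixed, Tariq's statement is false, so Tariq is a knave.
With that fixed, Oren's statement is true, so Oren is a knight.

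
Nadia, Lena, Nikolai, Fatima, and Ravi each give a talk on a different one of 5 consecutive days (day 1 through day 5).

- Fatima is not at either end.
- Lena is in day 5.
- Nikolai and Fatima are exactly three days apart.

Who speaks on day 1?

Nikolai

With clue 1, Fatima is ruled out for day 1.
With clues 1–2, Lena is ruled out for day 1.
With clues 1–3, Nadia and Ravi are ruled out for day 1.
So day 1 is Nikolai.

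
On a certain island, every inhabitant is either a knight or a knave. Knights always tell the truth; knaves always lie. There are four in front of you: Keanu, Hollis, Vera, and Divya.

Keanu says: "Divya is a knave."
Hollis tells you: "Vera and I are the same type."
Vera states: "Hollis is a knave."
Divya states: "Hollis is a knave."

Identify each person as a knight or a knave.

Consider Keanu. Suppose Keanu is a knight.
Then no assignment of the remaining roles makes every statement match its speaker's type — contradiction.
So Keanu is a knave.
Consider Hollis. Suppose Hollis is a knight.
Then no assignment of the remaining roles makes every statement match its speaker's type — contradiction.
So Hollis is a knave.
With that fixed, Vera's statement is true, so Vera is a knight.
With that fixed, Divya's statement is true, so Divya is a knight.

Keanu: knave, Hollis: knave, Vera: knight, Divya: knight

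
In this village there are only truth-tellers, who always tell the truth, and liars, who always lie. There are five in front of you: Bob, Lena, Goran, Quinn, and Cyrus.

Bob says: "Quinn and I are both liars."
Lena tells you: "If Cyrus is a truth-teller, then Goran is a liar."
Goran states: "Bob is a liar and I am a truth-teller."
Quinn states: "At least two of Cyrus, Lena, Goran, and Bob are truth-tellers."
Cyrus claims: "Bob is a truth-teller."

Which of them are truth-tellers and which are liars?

Bob: liar, Lena: truth-teller, Goran: truth-teller, Quinn: truth-teller, Cyrus: liar

Consider Bob. Suppose Bob is a truth-teller.
Then Bob's own statement would have to be true, but it can't be — contradiction.
So Bob is a liar.
With that fixed, Cyrus's statement is false, so Cyrus is a liar.
With that fixed, Lena's statement is true, so Lena is a truth-teller.
Consider Goran. Suppose Goran is a liar.
Then no assignment of the remaining roles makes every statement match its speaker's type — contradiction.
So Goran is a truth-teller.
With that fixed, Quinn's statement is true, so Quinn is a truth-teller.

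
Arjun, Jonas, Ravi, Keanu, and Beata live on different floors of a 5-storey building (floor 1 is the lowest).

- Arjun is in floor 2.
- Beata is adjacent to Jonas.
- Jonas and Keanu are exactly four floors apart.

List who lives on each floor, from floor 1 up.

Keanu, Arjun, Ravi, Beata, Jonas

From clue 1: Arjun → floor 2.
From clues 1–2: Jonas is in {3,4,5}.
From clues 1–3: Keanu → floor 1, Ravi → floor 3, Beata → floor 4, Jonas → floor 5.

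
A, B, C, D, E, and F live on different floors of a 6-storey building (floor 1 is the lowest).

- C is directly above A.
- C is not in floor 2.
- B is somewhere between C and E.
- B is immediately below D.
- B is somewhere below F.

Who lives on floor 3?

With clues 1–4, A, E, and F are ruled out for floor 3.
With clues 1–5, B and C are ruled out for floor 3.
So floor 3 is D.

D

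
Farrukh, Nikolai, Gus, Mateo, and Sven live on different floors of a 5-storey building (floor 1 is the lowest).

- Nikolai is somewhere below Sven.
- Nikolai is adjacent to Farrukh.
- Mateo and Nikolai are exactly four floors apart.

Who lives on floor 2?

With clues 1–2, Sven is ruled out for floor 2.
With clues 1–3, Gus, Mateo, and Nikolai are ruled out for floor 2.
So floor 2 is Farrukh.

Farrukh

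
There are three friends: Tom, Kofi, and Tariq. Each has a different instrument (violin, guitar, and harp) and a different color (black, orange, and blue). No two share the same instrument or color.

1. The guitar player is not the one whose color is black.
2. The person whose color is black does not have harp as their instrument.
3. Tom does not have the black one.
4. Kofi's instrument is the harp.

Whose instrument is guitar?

Tom

With clues 1–4, Kofi and Tariq are impossible for the one with instrument guitar.
That leaves Tom.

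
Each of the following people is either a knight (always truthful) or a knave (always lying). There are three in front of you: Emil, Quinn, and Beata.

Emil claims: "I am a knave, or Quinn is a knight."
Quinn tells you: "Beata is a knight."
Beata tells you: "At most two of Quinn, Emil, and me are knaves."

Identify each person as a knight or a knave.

Consider Emil. Suppose Emil is a knave.
Then Emil's own statement would have to be false, but it can't be — contradiction.
So Emil is a knight.
With that fixed, Beata's statement is true, so Beata is a knight.
With that fixed, Quinn's statement is true, so Quinn is a knight.

Emil: knight, Quinn: knight, Beata: knight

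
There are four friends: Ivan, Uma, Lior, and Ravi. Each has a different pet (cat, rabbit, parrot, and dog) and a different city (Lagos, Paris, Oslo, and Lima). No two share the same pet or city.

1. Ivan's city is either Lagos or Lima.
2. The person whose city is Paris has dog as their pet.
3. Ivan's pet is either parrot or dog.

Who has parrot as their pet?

With clues 1–3, Lior, Ravi, and Uma are impossible for the one with pet parrot.
That leaves Ivan.

Ivan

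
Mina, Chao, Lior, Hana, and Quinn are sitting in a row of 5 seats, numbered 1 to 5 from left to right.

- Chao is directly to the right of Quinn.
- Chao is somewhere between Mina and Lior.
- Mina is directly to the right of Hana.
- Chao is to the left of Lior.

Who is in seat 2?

With clues 1–2, Chao is ruled out for seat 2.
With clues 1–3, Hana and Lior are ruled out for seat 2.
With clues 1–4, Quinn is ruled out for seat 2.
So seat 2 is Mina.

Mina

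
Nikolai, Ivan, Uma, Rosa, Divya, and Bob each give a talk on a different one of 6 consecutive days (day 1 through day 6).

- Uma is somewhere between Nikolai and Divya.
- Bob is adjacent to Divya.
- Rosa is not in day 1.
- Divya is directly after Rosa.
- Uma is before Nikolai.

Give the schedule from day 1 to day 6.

Ivan, Rosa, Divya, Bob, Uma, Nikolai

From clue 1: Uma is in {2,3,4,5}.
From clues 1–4: Nikolai is in {1,2,6}.
From clues 1–5: Ivan → day 1, Rosa → day 2, Divya → day 3, Bob → day 4, Uma → day 5, Nikolai → day 6.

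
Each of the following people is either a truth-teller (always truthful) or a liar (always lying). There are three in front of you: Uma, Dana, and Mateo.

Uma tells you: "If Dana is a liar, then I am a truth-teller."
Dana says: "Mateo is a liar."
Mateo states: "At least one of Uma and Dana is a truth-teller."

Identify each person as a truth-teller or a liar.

Consider Uma. Suppose Uma is a liar.
Then no assignment of the remaining roles makes every statement match its speaker's type — contradiction.
So Uma is a truth-teller.
With that fixed, Mateo's statement is true, so Mateo is a truth-teller.
With that fixed, Dana's statement is false, so Dana is a liar.

Uma: truth-teller, Dana: liar, Mateo: truth-teller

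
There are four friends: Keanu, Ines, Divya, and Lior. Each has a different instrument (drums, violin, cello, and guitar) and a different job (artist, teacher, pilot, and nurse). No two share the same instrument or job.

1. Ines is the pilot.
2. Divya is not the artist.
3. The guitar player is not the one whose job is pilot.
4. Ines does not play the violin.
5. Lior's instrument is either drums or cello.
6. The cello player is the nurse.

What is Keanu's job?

Clue 1 rules out pilot for Keanu's job.
With clues 1–6, nurse and teacher are impossible for Keanu's job.
That leaves artist.

artist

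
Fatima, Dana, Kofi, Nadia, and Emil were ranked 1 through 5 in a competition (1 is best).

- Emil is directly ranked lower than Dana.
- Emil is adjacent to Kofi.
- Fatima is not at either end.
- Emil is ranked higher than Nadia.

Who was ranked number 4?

With clues 1–2, Dana is ruled out for rank 4.
With clues 1–3, Kofi and Nadia are ruled out for rank 4.
With clues 1–4, Emil is ruled out for rank 4.
So rank 4 is Fatima.

Fatima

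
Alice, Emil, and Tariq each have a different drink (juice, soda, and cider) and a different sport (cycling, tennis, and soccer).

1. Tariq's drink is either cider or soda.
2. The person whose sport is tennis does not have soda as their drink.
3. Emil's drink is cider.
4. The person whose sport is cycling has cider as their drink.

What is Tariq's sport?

With clues 1–3, tennis is impossible for Tariq's sport.
With clues 1–4, cycling is impossible for Tariq's sport.
That leaves soccer.

soccer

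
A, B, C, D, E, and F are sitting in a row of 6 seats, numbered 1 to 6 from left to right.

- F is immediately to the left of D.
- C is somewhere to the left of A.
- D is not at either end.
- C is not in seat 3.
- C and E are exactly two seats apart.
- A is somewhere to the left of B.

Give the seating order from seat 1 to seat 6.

From clue 1: D is in {2,3,4,5,6}.
From clues 1–2: A is in {2,3,4,5,6}.
From clues 1–3: D is in {2,3,4,5}.
From clues 1–4: C is in {1,2,4,5}.
From clues 1–5: E is in {3,6}.
From clues 1–6: C → seat 1, A → seat 2, E → seat 3, F → seat 4, D → seat 5, B → seat 6.

C, A, E, F, D, B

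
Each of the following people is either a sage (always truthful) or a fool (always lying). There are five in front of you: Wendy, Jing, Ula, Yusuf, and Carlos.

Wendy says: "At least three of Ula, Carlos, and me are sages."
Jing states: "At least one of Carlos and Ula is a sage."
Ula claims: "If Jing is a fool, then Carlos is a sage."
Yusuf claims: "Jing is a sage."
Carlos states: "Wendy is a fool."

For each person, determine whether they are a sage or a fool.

Consider Wendy. Suppose Wendy is a sage.
Then no assignment of the remaining roles makes every statement match its speaker's type — contradiction.
So Wendy is a fool.
With that fixed, Carlos's statement is true, so Carlos is a sage.
With that fixed, Jing's statement is true, so Jing is a sage.
With that fixed, Ula's statement is true, so Ula is a sage.
With that fixed, Yusuf's statement is true, so Yusuf is a sage.

Wendy: fool, Jing: sage, Ula: sage, Yusuf: sage, Carlos: sage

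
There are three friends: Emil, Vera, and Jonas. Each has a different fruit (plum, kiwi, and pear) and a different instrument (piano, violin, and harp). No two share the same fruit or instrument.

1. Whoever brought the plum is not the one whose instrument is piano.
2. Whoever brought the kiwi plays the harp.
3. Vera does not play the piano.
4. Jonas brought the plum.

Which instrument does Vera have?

With clues 1–3, piano is impossible for Vera's instrument.
With clues 1–4, violin is impossible for Vera's instrument.
That leaves harp.

harp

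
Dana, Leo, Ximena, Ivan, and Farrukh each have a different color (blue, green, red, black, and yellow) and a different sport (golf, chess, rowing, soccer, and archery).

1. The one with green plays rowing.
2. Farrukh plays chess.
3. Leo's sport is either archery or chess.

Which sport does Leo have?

With clues 1–2, chess is impossible for Leo's sport.
With clues 1–3, golf, rowing, and soccer are impossible for Leo's sport.
That leaves archery.

archery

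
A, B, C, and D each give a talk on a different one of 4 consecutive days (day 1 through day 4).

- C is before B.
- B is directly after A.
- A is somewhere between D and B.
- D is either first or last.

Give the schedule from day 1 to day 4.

From clue 1: B is in {2,3,4}.
From clues 1–2: A is in {2,3}.
From clues 1–3: A → day 3, B → day 4.
From clues 1–4: D → day 1, C → day 2.

D, C, A, B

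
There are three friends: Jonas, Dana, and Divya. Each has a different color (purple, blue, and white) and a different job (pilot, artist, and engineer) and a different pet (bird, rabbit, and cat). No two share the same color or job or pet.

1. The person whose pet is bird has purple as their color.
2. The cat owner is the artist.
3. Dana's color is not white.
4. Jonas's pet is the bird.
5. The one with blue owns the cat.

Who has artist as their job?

Dana

With clues 1–4, Jonas is impossible for the one with job artist.
With clues 1–5, Divya is impossible for the one with job artist.
That leaves Dana.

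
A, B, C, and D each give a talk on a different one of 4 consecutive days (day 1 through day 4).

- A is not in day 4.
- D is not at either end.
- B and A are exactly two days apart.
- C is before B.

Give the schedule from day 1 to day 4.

C, A, D, B

From clue 1: A is in {1,2,3}.
From clues 1–2: D is in {2,3}.
From clues 1–3: C is in {1,4}.
From clues 1–4: C → day 1, A → day 2, D → day 3, B → day 4.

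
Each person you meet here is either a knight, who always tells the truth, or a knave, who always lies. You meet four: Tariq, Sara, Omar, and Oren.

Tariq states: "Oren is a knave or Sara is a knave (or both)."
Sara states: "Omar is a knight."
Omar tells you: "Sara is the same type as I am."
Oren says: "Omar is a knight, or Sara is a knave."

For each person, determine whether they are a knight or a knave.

Tariq: knave, Sara: knight, Omar: knight, Oren: knight

Consider Tariq. Suppose Tariq is a knight.
Then no assignment of the remaining roles makes every statement match its speaker's type — contradiction.
So Tariq is a knave.
Consider Sara. Suppose Sara is a knave.
Then Tariq's statement comes out true, contradicting Tariq being a knave.
So Sara is a knight.
Consider Omar. Suppose Omar is a knave.
Then Sara's statement comes out false, contradicting Sara being a knight.
So Omar is a knight.
With that fixed, Oren's statement is true, so Oren is a knight.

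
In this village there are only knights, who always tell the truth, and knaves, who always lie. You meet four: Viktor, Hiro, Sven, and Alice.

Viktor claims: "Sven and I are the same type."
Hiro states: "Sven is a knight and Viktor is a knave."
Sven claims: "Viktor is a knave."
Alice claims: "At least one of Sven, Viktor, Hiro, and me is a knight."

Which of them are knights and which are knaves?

Consider Viktor. Suppose Viktor is a knight.
Then no assignment of the remaining roles makes every statement match its speaker's type — contradiction.
So Viktor is a knave.
With that fixed, Sven's statement is true, so Sven is a knight.
With that fixed, Alice's statement is true, so Alice is a knight.
With that fixed, Hiro's statement is true, so Hiro is a knight.

Viktor: knave, Hiro: knight, Sven: knight, Alice: knight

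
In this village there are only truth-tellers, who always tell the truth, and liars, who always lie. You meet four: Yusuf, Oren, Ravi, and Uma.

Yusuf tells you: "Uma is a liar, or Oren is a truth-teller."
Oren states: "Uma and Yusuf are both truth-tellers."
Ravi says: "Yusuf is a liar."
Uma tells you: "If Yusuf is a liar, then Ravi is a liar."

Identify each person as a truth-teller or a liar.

Consider Yusuf. Suppose Yusuf is a liar.
Then no assignment of the remaining roles makes every statement match its speaker's type — contradiction.
So Yusuf is a truth-teller.
With that fixed, Ravi's statement is false, so Ravi is a liar.
With that fixed, Uma's statement is true, so Uma is a truth-teller.
With that fixed, Oren's statement is true, so Oren is a truth-teller.

Yusuf: truth-teller, Oren: truth-teller, Ravi: liar, Uma: truth-teller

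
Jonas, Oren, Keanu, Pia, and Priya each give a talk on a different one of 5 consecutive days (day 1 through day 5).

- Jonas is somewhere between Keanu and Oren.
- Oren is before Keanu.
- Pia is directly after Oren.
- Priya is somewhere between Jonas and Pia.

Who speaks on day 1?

Oren

With clue 1, Jonas is ruled out for day 1.
With clues 1–2, Keanu is ruled out for day 1.
With clues 1–3, Pia is ruled out for day 1.
With clues 1–4, Priya is ruled out for day 1.
So day 1 is Oren.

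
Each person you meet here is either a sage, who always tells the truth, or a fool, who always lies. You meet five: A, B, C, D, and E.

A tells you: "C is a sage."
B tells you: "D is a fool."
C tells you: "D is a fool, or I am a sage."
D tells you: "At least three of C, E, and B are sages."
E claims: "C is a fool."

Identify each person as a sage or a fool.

Consider A. Suppose A is a fool.
Then no assignment of the remaining roles makes every statement match its speaker's type — contradiction.
So A is a sage.
Consider B. Suppose B is a fool.
Then no assignment of the remaining roles makes every statement match its speaker's type — contradiction.
So B is a sage.
Consider C. Suppose C is a fool.
Then A's statement comes out false, contradicting A being a sage.
So C is a sage.
With that fixed, E's statement is false, so E is a fool.
With that fixed, D's statement is false, so D is a fool.

A: sage, B: sage, C: sage, D: fool, E: fool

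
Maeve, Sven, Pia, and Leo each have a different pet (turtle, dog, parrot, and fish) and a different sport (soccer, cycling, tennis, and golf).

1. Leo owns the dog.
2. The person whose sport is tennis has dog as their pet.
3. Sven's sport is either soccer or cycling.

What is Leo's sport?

tennis

With clues 1–2, cycling, golf, and soccer are impossible for Leo's sport.
That leaves tennis.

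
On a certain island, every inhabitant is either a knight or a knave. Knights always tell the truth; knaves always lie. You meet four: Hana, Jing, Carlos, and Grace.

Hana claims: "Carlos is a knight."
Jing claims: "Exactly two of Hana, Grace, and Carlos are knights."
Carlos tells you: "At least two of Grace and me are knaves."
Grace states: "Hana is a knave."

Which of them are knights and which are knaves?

Hana: knave, Jing: knave, Carlos: knave, Grace: knight

Consider Hana. Suppose Hana is a knight.
Then no assignment of the remaining roles makes every statement match its speaker's type — contradiction.
So Hana is a knave.
With that fixed, Grace's statement is true, so Grace is a knight.
With that fixed, Carlos's statement is false, so Carlos is a knave.
With that fixed, Jing's statement is false, so Jing is a knave.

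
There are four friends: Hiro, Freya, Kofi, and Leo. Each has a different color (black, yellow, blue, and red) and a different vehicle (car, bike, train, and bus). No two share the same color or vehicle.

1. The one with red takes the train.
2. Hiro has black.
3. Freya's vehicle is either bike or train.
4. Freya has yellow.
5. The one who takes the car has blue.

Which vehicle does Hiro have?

With clues 1–2, train is impossible for Hiro's vehicle.
With clues 1–4, bike is impossible for Hiro's vehicle.
With clues 1–5, car is impossible for Hiro's vehicle.
That leaves bus.

bus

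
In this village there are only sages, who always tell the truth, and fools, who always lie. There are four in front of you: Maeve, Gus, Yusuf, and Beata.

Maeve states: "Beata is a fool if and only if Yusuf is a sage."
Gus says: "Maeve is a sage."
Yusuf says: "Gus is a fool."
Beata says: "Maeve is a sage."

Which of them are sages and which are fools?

Consider Maeve. Suppose Maeve is a fool.
Then no assignment of the remaining roles makes every statement match its speaker's type — contradiction.
So Maeve is a sage.
With that fixed, Gus's statement is true, so Gus is a sage.
With that fixed, Yusuf's statement is false, so Yusuf is a fool.
With that fixed, Beata's statement is true, so Beata is a sage.

Maeve: sage, Gus: sage, Yusuf: fool, Beata: sage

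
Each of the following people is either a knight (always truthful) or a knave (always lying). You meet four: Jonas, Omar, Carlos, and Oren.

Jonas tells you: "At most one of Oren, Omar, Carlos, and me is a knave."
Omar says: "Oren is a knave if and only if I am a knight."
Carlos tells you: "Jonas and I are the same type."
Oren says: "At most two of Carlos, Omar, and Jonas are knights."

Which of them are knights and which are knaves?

Consider Jonas. Suppose Jonas is a knave.
Then whichever role Carlos has, Carlos's statement has the wrong truth value — contradiction.
So Jonas is a knight.
Consider Omar. Suppose Omar is a knave.
Then no assignment of the remaining roles makes every statement match its speaker's type — contradiction.
So Omar is a knight.
Consider Carlos. Suppose Carlos is a knave.
Then no assignment of the remaining roles makes every statement match its speaker's type — contradiction.
So Carlos is a knight.
With that fixed, Oren's statement is false, so Oren is a knave.

Jonas: knight, Omar: knight, Carlos: knight, Oren: knave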